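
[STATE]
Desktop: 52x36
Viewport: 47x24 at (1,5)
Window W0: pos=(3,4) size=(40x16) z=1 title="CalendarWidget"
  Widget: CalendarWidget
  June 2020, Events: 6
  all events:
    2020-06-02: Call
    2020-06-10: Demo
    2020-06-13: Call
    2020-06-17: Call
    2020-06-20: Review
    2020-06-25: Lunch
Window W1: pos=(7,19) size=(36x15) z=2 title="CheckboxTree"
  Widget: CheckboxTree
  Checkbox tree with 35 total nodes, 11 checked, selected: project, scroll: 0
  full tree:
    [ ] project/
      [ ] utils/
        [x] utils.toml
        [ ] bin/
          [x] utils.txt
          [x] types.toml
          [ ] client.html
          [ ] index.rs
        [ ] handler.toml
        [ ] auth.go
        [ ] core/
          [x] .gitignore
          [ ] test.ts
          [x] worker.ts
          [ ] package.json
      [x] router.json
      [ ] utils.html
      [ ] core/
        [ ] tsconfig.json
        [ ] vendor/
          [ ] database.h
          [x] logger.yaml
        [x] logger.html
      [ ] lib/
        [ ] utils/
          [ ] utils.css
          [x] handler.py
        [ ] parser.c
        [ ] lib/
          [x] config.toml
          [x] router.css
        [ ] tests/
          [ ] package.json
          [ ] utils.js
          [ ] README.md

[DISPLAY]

  ┃ CalendarWidget                       ┃     
  ┠──────────────────────────────────────┨     
  ┃              June 2020               ┃     
  ┃Mo Tu We Th Fr Sa Su                  ┃     
  ┃ 1  2*  3  4  5  6  7                 ┃     
  ┃ 8  9 10* 11 12 13* 14                ┃     
  ┃15 16 17* 18 19 20* 21                ┃     
  ┃22 23 24 25* 26 27 28                 ┃     
  ┃29 30                                 ┃     
  ┃                                      ┃     
  ┃                                      ┃     
  ┃                                      ┃     
  ┃                                      ┃     
  ┃                                      ┃     
  ┗━━━┏━━━━━━━━━━━━━━━━━━━━━━━━━━━━━━━━━━┓     
      ┃ CheckboxTree                     ┃     
      ┠──────────────────────────────────┨     
      ┃>[-] project/                     ┃     
      ┃   [-] utils/                     ┃     
      ┃     [x] utils.toml               ┃     
      ┃     [-] bin/                     ┃     
      ┃       [x] utils.txt              ┃     
      ┃       [x] types.toml             ┃     
      ┃       [ ] client.html            ┃     


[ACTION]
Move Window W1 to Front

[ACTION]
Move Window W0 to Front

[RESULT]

  ┃ CalendarWidget                       ┃     
  ┠──────────────────────────────────────┨     
  ┃              June 2020               ┃     
  ┃Mo Tu We Th Fr Sa Su                  ┃     
  ┃ 1  2*  3  4  5  6  7                 ┃     
  ┃ 8  9 10* 11 12 13* 14                ┃     
  ┃15 16 17* 18 19 20* 21                ┃     
  ┃22 23 24 25* 26 27 28                 ┃     
  ┃29 30                                 ┃     
  ┃                                      ┃     
  ┃                                      ┃     
  ┃                                      ┃     
  ┃                                      ┃     
  ┃                                      ┃     
  ┗━━━━━━━━━━━━━━━━━━━━━━━━━━━━━━━━━━━━━━┛     
      ┃ CheckboxTree                     ┃     
      ┠──────────────────────────────────┨     
      ┃>[-] project/                     ┃     
      ┃   [-] utils/                     ┃     
      ┃     [x] utils.toml               ┃     
      ┃     [-] bin/                     ┃     
      ┃       [x] utils.txt              ┃     
      ┃       [x] types.toml             ┃     
      ┃       [ ] client.html            ┃     


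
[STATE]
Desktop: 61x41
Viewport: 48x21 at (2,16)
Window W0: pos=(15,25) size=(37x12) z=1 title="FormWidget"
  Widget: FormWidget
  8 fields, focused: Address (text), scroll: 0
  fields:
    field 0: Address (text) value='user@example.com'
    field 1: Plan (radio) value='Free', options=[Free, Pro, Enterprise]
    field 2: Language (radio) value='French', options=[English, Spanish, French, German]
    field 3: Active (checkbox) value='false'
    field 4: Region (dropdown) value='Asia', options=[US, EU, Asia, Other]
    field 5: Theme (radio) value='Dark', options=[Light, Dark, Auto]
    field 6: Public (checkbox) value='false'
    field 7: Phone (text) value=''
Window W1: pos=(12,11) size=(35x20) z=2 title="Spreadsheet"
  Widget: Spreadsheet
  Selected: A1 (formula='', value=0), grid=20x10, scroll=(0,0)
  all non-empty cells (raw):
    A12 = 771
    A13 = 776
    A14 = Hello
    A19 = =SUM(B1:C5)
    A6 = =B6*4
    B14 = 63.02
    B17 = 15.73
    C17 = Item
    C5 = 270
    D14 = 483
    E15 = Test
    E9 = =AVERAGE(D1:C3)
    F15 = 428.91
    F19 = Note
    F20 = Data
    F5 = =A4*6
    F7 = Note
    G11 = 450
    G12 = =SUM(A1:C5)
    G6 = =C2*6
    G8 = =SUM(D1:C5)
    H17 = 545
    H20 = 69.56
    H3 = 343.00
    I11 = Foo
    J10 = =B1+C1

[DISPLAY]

          ┃---------------------------------┃   
          ┃  1      [0]       0       0     ┃   
          ┃  2        0       0       0     ┃   
          ┃  3        0       0       0     ┃   
          ┃  4        0       0       0     ┃   
          ┃  5        0       0     270     ┃   
          ┃  6        0       0       0     ┃   
          ┃  7        0       0       0     ┃   
          ┃  8        0       0       0     ┃   
          ┃  9        0       0       0     ┃━━━
          ┃ 10        0       0       0     ┃   
          ┃ 11        0       0       0     ┃───
          ┃ 12      771       0       0     ┃   
          ┃ 13      776       0       0     ┃  (
          ┗━━━━━━━━━━━━━━━━━━━━━━━━━━━━━━━━━┛Spa
             ┃  Active:     [ ]                 
             ┃  Region:     [Asia              ▼
             ┃  Theme:      ( ) Light  (●) Dark 
             ┃  Public:     [ ]                 
             ┃  Phone:      [                   
             ┗━━━━━━━━━━━━━━━━━━━━━━━━━━━━━━━━━━


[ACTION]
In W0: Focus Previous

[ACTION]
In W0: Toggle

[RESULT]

          ┃---------------------------------┃   
          ┃  1      [0]       0       0     ┃   
          ┃  2        0       0       0     ┃   
          ┃  3        0       0       0     ┃   
          ┃  4        0       0       0     ┃   
          ┃  5        0       0     270     ┃   
          ┃  6        0       0       0     ┃   
          ┃  7        0       0       0     ┃   
          ┃  8        0       0       0     ┃   
          ┃  9        0       0       0     ┃━━━
          ┃ 10        0       0       0     ┃   
          ┃ 11        0       0       0     ┃───
          ┃ 12      771       0       0     ┃   
          ┃ 13      776       0       0     ┃  (
          ┗━━━━━━━━━━━━━━━━━━━━━━━━━━━━━━━━━┛Spa
             ┃  Active:     [ ]                 
             ┃  Region:     [Asia              ▼
             ┃  Theme:      ( ) Light  (●) Dark 
             ┃  Public:     [ ]                 
             ┃> Phone:      [                   
             ┗━━━━━━━━━━━━━━━━━━━━━━━━━━━━━━━━━━


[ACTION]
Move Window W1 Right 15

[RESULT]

                        ┃-----------------------
                        ┃  1      [0]       0   
                        ┃  2        0       0   
                        ┃  3        0       0   
                        ┃  4        0       0   
                        ┃  5        0       0   
                        ┃  6        0       0   
                        ┃  7        0       0   
                        ┃  8        0       0   
             ┏━━━━━━━━━━┃  9        0       0   
             ┃ FormWidge┃ 10        0       0   
             ┠──────────┃ 11        0       0   
             ┃  Address:┃ 12      771       0   
             ┃  Plan:   ┃ 13      776       0   
             ┃  Language┗━━━━━━━━━━━━━━━━━━━━━━━
             ┃  Active:     [ ]                 
             ┃  Region:     [Asia              ▼
             ┃  Theme:      ( ) Light  (●) Dark 
             ┃  Public:     [ ]                 
             ┃> Phone:      [                   
             ┗━━━━━━━━━━━━━━━━━━━━━━━━━━━━━━━━━━


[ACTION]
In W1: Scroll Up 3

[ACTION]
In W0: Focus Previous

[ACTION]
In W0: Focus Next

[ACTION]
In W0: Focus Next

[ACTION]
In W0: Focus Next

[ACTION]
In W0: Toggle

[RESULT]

                        ┃-----------------------
                        ┃  1      [0]       0   
                        ┃  2        0       0   
                        ┃  3        0       0   
                        ┃  4        0       0   
                        ┃  5        0       0   
                        ┃  6        0       0   
                        ┃  7        0       0   
                        ┃  8        0       0   
             ┏━━━━━━━━━━┃  9        0       0   
             ┃ FormWidge┃ 10        0       0   
             ┠──────────┃ 11        0       0   
             ┃  Address:┃ 12      771       0   
             ┃> Plan:   ┃ 13      776       0   
             ┃  Language┗━━━━━━━━━━━━━━━━━━━━━━━
             ┃  Active:     [ ]                 
             ┃  Region:     [Asia              ▼
             ┃  Theme:      ( ) Light  (●) Dark 
             ┃  Public:     [ ]                 
             ┃  Phone:      [                   
             ┗━━━━━━━━━━━━━━━━━━━━━━━━━━━━━━━━━━


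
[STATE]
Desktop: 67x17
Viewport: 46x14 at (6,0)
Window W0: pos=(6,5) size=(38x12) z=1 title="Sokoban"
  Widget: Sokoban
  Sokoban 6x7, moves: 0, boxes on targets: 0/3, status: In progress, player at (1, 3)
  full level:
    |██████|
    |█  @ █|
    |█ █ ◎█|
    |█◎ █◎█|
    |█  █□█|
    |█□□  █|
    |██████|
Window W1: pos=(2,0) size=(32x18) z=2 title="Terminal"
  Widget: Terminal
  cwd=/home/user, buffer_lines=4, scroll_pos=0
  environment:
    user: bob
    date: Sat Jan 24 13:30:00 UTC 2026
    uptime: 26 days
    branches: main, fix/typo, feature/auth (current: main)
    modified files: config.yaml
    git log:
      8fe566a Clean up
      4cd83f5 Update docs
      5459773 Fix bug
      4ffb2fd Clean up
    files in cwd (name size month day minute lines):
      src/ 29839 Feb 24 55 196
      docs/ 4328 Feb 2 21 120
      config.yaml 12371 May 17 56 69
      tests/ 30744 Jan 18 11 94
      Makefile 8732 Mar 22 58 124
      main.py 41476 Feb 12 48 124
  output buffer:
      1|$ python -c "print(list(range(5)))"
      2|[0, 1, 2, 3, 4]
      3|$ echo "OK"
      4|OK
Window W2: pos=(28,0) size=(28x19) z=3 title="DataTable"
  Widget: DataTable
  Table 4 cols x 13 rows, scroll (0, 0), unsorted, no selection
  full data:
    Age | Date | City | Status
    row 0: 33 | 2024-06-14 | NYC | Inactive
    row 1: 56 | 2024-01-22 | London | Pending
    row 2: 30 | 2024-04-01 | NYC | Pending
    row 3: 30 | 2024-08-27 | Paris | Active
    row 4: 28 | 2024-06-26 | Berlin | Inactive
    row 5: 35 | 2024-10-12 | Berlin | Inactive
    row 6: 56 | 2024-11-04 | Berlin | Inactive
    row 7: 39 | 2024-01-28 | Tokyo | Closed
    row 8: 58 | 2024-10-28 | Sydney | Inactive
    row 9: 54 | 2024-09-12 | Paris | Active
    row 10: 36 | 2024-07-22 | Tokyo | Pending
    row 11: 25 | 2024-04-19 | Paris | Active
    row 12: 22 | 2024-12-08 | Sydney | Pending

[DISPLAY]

━━━━━━━━━━━━━━━━━━━━━━┏━━━━━━━━━━━━━━━━━━━━━━━
rminal                ┃ DataTable             
──────────────────────┠───────────────────────
ython -c "print(list(r┃Age│Date      │City  │S
 1, 2, 3, 4]          ┃───┼──────────┼──────┼─
cho "OK"              ┃33 │2024-06-14│NYC   │I
                      ┃56 │2024-01-22│London│P
                      ┃30 │2024-04-01│NYC   │P
                      ┃30 │2024-08-27│Paris │A
                      ┃28 │2024-06-26│Berlin│I
                      ┃35 │2024-10-12│Berlin│I
                      ┃56 │2024-11-04│Berlin│I
                      ┃39 │2024-01-28│Tokyo │C
                      ┃58 │2024-10-28│Sydney│I


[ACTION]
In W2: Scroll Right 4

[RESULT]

━━━━━━━━━━━━━━━━━━━━━━┏━━━━━━━━━━━━━━━━━━━━━━━
rminal                ┃ DataTable             
──────────────────────┠───────────────────────
ython -c "print(list(r┃Date      │City  │Statu
 1, 2, 3, 4]          ┃──────────┼──────┼─────
cho "OK"              ┃2024-06-14│NYC   │Inact
                      ┃2024-01-22│London│Pendi
                      ┃2024-04-01│NYC   │Pendi
                      ┃2024-08-27│Paris │Activ
                      ┃2024-06-26│Berlin│Inact
                      ┃2024-10-12│Berlin│Inact
                      ┃2024-11-04│Berlin│Inact
                      ┃2024-01-28│Tokyo │Close
                      ┃2024-10-28│Sydney│Inact


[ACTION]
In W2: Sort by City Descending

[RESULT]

━━━━━━━━━━━━━━━━━━━━━━┏━━━━━━━━━━━━━━━━━━━━━━━
rminal                ┃ DataTable             
──────────────────────┠───────────────────────
ython -c "print(list(r┃Date      │City ▼│Statu
 1, 2, 3, 4]          ┃──────────┼──────┼─────
cho "OK"              ┃2024-01-28│Tokyo │Close
                      ┃2024-07-22│Tokyo │Pendi
                      ┃2024-10-28│Sydney│Inact
                      ┃2024-12-08│Sydney│Pendi
                      ┃2024-08-27│Paris │Activ
                      ┃2024-09-12│Paris │Activ
                      ┃2024-04-19│Paris │Activ
                      ┃2024-06-14│NYC   │Inact
                      ┃2024-04-01│NYC   │Pendi


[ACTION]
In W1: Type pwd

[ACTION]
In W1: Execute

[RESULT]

━━━━━━━━━━━━━━━━━━━━━━┏━━━━━━━━━━━━━━━━━━━━━━━
rminal                ┃ DataTable             
──────────────────────┠───────────────────────
ython -c "print(list(r┃Date      │City ▼│Statu
 1, 2, 3, 4]          ┃──────────┼──────┼─────
cho "OK"              ┃2024-01-28│Tokyo │Close
                      ┃2024-07-22│Tokyo │Pendi
wd                    ┃2024-10-28│Sydney│Inact
me/user               ┃2024-12-08│Sydney│Pendi
                      ┃2024-08-27│Paris │Activ
                      ┃2024-09-12│Paris │Activ
                      ┃2024-04-19│Paris │Activ
                      ┃2024-06-14│NYC   │Inact
                      ┃2024-04-01│NYC   │Pendi


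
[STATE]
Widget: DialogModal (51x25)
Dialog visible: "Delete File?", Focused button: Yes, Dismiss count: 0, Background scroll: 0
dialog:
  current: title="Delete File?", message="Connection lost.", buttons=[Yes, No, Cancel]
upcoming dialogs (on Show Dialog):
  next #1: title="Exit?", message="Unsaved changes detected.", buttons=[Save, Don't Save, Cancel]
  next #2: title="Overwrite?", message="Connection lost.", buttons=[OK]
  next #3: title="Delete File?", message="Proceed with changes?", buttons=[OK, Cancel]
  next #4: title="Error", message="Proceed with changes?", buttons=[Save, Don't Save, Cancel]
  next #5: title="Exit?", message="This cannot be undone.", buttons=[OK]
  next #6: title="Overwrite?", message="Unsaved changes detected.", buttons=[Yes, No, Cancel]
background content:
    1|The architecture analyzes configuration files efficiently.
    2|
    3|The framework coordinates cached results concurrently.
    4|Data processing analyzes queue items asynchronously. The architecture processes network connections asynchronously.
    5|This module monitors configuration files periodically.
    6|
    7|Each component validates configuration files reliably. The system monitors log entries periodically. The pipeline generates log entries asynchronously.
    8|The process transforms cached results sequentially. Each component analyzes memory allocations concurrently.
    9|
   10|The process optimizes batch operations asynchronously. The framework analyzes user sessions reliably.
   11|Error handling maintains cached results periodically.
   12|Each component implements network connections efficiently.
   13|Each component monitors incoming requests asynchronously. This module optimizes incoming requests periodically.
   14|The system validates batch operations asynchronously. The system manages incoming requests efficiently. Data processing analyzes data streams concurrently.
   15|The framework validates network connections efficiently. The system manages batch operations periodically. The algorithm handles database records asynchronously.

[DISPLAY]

The architecture analyzes configuration files effic
                                                   
The framework coordinates cached results concurrent
Data processing analyzes queue items asynchronously
This module monitors configuration files periodical
                                                   
Each component validates configuration files reliab
The process transforms cached results sequentially.
                                                   
The process optimizes batch operations asynchronous
Error handling┌─────────────────────┐ts periodicall
Each component│     Delete File?    │nections effic
Each component│   Connection lost.  │ests asynchron
The system val│ [Yes]  No   Cancel  │ asynchronousl
The framework └─────────────────────┘ctions efficie
                                                   
                                                   
                                                   
                                                   
                                                   
                                                   
                                                   
                                                   
                                                   
                                                   


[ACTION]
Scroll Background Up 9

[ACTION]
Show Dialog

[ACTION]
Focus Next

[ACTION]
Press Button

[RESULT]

The architecture analyzes configuration files effic
                                                   
The framework coordinates cached results concurrent
Data processing analyzes queue items asynchronously
This module monitors configuration files periodical
                                                   
Each component validates configuration files reliab
The process transforms cached results sequentially.
                                                   
The process optimizes batch operations asynchronous
Error handling maintains cached results periodicall
Each component implements network connections effic
Each component monitors incoming requests asynchron
The system validates batch operations asynchronousl
The framework validates network connections efficie
                                                   
                                                   
                                                   
                                                   
                                                   
                                                   
                                                   
                                                   
                                                   
                                                   


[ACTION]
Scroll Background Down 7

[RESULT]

The process transforms cached results sequentially.
                                                   
The process optimizes batch operations asynchronous
Error handling maintains cached results periodicall
Each component implements network connections effic
Each component monitors incoming requests asynchron
The system validates batch operations asynchronousl
The framework validates network connections efficie
                                                   
                                                   
                                                   
                                                   
                                                   
                                                   
                                                   
                                                   
                                                   
                                                   
                                                   
                                                   
                                                   
                                                   
                                                   
                                                   
                                                   


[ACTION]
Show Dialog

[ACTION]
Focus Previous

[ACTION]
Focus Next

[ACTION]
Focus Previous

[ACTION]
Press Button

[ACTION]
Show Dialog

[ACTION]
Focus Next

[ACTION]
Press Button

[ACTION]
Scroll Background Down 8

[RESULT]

The framework validates network connections efficie
                                                   
                                                   
                                                   
                                                   
                                                   
                                                   
                                                   
                                                   
                                                   
                                                   
                                                   
                                                   
                                                   
                                                   
                                                   
                                                   
                                                   
                                                   
                                                   
                                                   
                                                   
                                                   
                                                   
                                                   


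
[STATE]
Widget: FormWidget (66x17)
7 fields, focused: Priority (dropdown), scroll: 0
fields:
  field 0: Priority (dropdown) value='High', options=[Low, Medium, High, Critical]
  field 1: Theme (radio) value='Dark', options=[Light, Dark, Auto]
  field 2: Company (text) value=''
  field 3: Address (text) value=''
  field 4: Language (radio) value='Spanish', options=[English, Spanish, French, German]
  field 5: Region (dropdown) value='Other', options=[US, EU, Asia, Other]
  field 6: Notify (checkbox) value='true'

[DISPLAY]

> Priority:   [High                                             ▼]
  Theme:      ( ) Light  (●) Dark  ( ) Auto                       
  Company:    [                                                  ]
  Address:    [                                                  ]
  Language:   ( ) English  (●) Spanish  ( ) French  ( ) German    
  Region:     [Other                                            ▼]
  Notify:     [x]                                                 
                                                                  
                                                                  
                                                                  
                                                                  
                                                                  
                                                                  
                                                                  
                                                                  
                                                                  
                                                                  


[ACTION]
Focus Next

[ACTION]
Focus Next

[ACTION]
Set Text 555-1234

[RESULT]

  Priority:   [High                                             ▼]
  Theme:      ( ) Light  (●) Dark  ( ) Auto                       
> Company:    [555-1234                                          ]
  Address:    [                                                  ]
  Language:   ( ) English  (●) Spanish  ( ) French  ( ) German    
  Region:     [Other                                            ▼]
  Notify:     [x]                                                 
                                                                  
                                                                  
                                                                  
                                                                  
                                                                  
                                                                  
                                                                  
                                                                  
                                                                  
                                                                  


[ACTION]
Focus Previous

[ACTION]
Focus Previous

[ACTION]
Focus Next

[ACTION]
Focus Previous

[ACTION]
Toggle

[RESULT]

> Priority:   [High                                             ▼]
  Theme:      ( ) Light  (●) Dark  ( ) Auto                       
  Company:    [555-1234                                          ]
  Address:    [                                                  ]
  Language:   ( ) English  (●) Spanish  ( ) French  ( ) German    
  Region:     [Other                                            ▼]
  Notify:     [x]                                                 
                                                                  
                                                                  
                                                                  
                                                                  
                                                                  
                                                                  
                                                                  
                                                                  
                                                                  
                                                                  


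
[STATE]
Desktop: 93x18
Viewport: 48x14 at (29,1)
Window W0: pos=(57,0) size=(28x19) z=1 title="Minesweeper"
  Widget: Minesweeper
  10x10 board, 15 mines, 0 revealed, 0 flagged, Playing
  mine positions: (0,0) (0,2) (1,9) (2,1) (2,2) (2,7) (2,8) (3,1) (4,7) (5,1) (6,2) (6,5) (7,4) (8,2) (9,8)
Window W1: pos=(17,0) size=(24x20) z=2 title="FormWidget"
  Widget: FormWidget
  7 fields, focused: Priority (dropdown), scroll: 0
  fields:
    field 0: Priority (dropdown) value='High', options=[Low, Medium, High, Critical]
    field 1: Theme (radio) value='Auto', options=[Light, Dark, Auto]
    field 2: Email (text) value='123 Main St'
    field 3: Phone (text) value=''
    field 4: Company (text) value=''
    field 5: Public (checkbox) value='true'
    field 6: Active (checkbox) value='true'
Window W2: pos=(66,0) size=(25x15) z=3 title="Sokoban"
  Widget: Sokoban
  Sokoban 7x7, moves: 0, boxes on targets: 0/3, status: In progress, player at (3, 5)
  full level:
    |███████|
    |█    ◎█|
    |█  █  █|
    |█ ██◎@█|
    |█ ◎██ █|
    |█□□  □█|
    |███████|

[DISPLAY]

           ┃                ┃ Mineswe┃ Sokoban  
───────────┨                ┠────────┠──────────
   [High ▼]┃                ┃■■■■■■■■┃███████   
   ( ) Ligh┃                ┃■■■■■■■■┃█    ◎█   
   [123 Ma]┃                ┃■■■■■■■■┃█  █  █   
   [      ]┃                ┃■■■■■■■■┃█ ██◎@█   
   [      ]┃                ┃■■■■■■■■┃█ ◎██ █   
   [x]     ┃                ┃■■■■■■■■┃█□□  □█   
   [x]     ┃                ┃■■■■■■■■┃███████   
           ┃                ┃■■■■■■■■┃Moves: 0  
           ┃                ┃■■■■■■■■┃          
           ┃                ┃■■■■■■■■┃          
           ┃                ┃        ┃          
           ┃                ┃        ┗━━━━━━━━━━


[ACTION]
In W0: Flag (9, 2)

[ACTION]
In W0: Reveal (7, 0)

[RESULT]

           ┃                ┃ Mineswe┃ Sokoban  
───────────┨                ┠────────┠──────────
   [High ▼]┃                ┃■■■■■■■■┃███████   
   ( ) Ligh┃                ┃■■■■■■■■┃█    ◎█   
   [123 Ma]┃                ┃■■■■■■■■┃█  █  █   
   [      ]┃                ┃■■■■■■■■┃█ ██◎@█   
   [      ]┃                ┃■■■■■■■■┃█ ◎██ █   
   [x]     ┃                ┃■■■■■■■■┃█□□  □█   
   [x]     ┃                ┃12■■■■■■┃███████   
           ┃                ┃ 2■■■■■■┃Moves: 0  
           ┃                ┃ 1■■■■■■┃          
           ┃                ┃ 1⚑■■■■■┃          
           ┃                ┃        ┃          
           ┃                ┃        ┗━━━━━━━━━━


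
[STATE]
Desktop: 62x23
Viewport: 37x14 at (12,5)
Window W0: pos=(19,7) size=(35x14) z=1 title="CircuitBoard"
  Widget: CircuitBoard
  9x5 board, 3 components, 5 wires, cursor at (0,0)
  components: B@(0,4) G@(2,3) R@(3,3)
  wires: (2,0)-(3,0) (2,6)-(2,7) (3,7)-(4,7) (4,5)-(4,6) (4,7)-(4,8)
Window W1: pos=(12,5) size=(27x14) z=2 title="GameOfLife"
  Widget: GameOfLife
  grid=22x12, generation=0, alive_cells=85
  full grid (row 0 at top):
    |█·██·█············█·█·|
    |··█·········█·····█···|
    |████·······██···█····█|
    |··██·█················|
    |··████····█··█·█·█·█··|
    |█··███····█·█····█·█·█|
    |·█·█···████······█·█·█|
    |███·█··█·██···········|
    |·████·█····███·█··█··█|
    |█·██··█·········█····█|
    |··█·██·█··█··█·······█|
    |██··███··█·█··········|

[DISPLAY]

┏━━━━━━━━━━━━━━━━━━━━━━━━━┓          
┃ GameOfLife              ┃          
┠─────────────────────────┨━━━━━━━━━━
┃Gen: 0                   ┃          
┃··█·········█·····█···   ┃──────────
┃████·······██···█····█   ┃8         
┃··██·█················   ┃ B        
┃··████····█··█·█·█·█··   ┃          
┃█··███····█·█····█·█·█   ┃          
┃·█·█···████······█·█·█   ┃          
┃███·█··█·██···········   ┃         ·
┃·████·█····███·█··█··█   ┃          
┃█·██··█·········█····█   ┃          
┗━━━━━━━━━━━━━━━━━━━━━━━━━┛          


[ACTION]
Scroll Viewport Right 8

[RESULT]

━━━━━━━━━━━━━━━━━━┓                  
Life              ┃                  
──────────────────┨━━━━━━━━━━━━━━┓   
                  ┃              ┃   
·····█·····█···   ┃──────────────┨   
····██···█····█   ┃8             ┃   
···············   ┃ B            ┃   
···█··█·█·█·█··   ┃              ┃   
···█·█····█·█·█   ┃              ┃   
████······█·█·█   ┃              ┃   
█·██···········   ┃         · ─ ·┃   
····███·█··█··█   ┃              ┃   
·········█····█   ┃             ·┃   
━━━━━━━━━━━━━━━━━━┛             │┃   


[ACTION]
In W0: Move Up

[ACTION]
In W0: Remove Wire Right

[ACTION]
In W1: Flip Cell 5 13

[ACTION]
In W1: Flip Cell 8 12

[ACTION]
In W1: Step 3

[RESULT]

━━━━━━━━━━━━━━━━━━┓                  
Life              ┃                  
──────────────────┨━━━━━━━━━━━━━━┓   
                  ┃              ┃   
····██·········   ┃──────────────┨   
···█·█·········   ┃8             ┃   
··███··███·····   ┃ B            ┃   
·······█·█·····   ┃              ┃   
█···██·█████···   ┃              ┃   
·····███·······   ┃              ┃   
███·█······█···   ┃         · ─ ·┃   
███··········█·   ┃              ┃   
██·███·······█·   ┃             ·┃   
━━━━━━━━━━━━━━━━━━┛             │┃   


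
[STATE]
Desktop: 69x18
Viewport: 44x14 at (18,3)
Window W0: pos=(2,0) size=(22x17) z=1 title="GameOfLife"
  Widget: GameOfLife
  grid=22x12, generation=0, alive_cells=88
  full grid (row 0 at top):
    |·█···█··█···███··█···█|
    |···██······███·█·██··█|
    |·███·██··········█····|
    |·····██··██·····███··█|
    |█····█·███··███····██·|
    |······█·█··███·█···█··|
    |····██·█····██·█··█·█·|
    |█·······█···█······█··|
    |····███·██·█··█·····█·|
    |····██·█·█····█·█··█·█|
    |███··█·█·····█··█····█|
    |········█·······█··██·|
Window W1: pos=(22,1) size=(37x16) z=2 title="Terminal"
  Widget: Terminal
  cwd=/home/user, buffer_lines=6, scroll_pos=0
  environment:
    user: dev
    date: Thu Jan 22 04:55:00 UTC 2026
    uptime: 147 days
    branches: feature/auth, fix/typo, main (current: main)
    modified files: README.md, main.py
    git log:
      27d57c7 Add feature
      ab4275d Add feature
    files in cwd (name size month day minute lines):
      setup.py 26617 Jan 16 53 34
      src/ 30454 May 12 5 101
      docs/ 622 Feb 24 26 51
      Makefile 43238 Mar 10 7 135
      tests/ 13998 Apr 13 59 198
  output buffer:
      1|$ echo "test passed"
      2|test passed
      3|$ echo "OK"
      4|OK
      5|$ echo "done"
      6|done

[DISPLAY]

    ┠───────────────────────────────────┨   
·█··┃$ echo "test passed"               ┃   
·██·┃test passed                        ┃   
·█··┃$ echo "OK"                        ┃   
███·┃OK                                 ┃   
···█┃$ echo "done"                      ┃   
···█┃done                               ┃   
··█·┃$ █                                ┃   
···█┃                                   ┃   
····┃                                   ┃   
█··█┃                                   ┃   
█···┃                                   ┃   
█··█┃                                   ┃   
━━━━┗━━━━━━━━━━━━━━━━━━━━━━━━━━━━━━━━━━━┛   


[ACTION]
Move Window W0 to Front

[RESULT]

     ┃──────────────────────────────────┨   
·█···┃ echo "test passed"               ┃   
·██··┃est passed                        ┃   
·█···┃ echo "OK"                        ┃   
███··┃K                                 ┃   
···██┃ echo "done"                      ┃   
···█·┃one                               ┃   
··█·█┃ █                                ┃   
···█·┃                                  ┃   
····█┃                                  ┃   
█··█·┃                                  ┃   
█····┃                                  ┃   
█··██┃                                  ┃   
━━━━━┛━━━━━━━━━━━━━━━━━━━━━━━━━━━━━━━━━━┛   


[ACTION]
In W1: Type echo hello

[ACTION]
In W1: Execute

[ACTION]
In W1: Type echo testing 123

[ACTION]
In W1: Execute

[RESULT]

     ┃──────────────────────────────────┨   
·█···┃ echo "test passed"               ┃   
·██··┃est passed                        ┃   
·█···┃ echo "OK"                        ┃   
███··┃K                                 ┃   
···██┃ echo "done"                      ┃   
···█·┃one                               ┃   
··█·█┃ echo hello                       ┃   
···█·┃ello                              ┃   
····█┃ echo testing 123                 ┃   
█··█·┃esting 123                        ┃   
█····┃ █                                ┃   
█··██┃                                  ┃   
━━━━━┛━━━━━━━━━━━━━━━━━━━━━━━━━━━━━━━━━━┛   
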